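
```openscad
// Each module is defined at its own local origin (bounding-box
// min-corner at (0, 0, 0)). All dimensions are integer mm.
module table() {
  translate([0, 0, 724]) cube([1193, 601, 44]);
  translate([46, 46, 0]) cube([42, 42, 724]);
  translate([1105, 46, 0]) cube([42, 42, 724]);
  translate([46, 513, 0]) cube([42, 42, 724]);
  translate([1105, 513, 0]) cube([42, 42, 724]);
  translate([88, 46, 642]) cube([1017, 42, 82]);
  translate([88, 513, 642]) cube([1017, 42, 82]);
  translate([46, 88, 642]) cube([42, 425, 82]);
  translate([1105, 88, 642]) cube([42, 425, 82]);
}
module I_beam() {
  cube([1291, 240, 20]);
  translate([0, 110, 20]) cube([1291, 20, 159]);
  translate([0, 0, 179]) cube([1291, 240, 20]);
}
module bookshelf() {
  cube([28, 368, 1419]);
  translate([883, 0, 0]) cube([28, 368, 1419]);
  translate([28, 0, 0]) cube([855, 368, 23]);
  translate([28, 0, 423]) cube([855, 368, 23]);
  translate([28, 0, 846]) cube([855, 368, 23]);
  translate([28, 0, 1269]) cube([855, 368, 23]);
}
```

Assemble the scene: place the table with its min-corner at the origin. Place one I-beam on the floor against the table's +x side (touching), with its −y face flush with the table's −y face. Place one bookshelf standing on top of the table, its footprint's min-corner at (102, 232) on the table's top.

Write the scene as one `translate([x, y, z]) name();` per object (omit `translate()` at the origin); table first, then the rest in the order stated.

table();
translate([1193, 0, 0]) I_beam();
translate([102, 232, 768]) bookshelf();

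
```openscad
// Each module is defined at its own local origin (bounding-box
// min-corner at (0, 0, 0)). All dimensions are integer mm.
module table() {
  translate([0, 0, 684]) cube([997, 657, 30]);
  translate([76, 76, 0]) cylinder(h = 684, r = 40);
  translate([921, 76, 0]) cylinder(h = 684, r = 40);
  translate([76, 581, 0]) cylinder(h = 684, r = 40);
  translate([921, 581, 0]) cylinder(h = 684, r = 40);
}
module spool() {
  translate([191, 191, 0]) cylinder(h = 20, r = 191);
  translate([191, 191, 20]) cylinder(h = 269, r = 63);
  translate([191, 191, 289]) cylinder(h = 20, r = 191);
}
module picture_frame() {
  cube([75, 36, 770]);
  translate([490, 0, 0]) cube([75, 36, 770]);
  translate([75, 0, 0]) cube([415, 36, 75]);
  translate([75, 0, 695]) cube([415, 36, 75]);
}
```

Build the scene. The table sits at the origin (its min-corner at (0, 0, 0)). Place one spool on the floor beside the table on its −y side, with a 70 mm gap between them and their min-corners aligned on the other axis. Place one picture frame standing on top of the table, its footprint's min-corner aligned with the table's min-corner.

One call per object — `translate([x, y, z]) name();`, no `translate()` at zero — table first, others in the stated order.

table();
translate([0, -452, 0]) spool();
translate([0, 0, 714]) picture_frame();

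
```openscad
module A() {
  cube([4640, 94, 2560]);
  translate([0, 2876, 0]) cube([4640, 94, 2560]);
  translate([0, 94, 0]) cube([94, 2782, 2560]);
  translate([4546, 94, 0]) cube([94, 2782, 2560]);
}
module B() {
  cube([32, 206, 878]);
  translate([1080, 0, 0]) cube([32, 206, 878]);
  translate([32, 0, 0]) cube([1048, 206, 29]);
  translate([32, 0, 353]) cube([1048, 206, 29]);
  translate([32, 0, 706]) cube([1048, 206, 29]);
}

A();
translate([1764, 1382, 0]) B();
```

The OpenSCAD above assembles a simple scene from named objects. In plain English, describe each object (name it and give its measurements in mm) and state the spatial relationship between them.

A is a box-shaped house frame (walls only): outside footprint 4640×2970 mm, wall height 2560 mm, wall thickness 94 mm. The two y-facing walls run the full x-width; the two x-facing walls fit between the inner faces of the y-facing walls.

B is an open bookshelf. Two side panels, each 32 mm thick, 206 mm deep and 878 mm tall, stand 1112 mm apart (outside-to-outside). Between them sit 3 shelves, each 29 mm thick and 206 mm deep, spanning the full gap between the sides. The bottom shelf rests on the floor (its underside at z = 0) and the clear gap between one shelf's top and the next shelf's underside is 324 mm.

The bookshelf sits inside the house frame, centred.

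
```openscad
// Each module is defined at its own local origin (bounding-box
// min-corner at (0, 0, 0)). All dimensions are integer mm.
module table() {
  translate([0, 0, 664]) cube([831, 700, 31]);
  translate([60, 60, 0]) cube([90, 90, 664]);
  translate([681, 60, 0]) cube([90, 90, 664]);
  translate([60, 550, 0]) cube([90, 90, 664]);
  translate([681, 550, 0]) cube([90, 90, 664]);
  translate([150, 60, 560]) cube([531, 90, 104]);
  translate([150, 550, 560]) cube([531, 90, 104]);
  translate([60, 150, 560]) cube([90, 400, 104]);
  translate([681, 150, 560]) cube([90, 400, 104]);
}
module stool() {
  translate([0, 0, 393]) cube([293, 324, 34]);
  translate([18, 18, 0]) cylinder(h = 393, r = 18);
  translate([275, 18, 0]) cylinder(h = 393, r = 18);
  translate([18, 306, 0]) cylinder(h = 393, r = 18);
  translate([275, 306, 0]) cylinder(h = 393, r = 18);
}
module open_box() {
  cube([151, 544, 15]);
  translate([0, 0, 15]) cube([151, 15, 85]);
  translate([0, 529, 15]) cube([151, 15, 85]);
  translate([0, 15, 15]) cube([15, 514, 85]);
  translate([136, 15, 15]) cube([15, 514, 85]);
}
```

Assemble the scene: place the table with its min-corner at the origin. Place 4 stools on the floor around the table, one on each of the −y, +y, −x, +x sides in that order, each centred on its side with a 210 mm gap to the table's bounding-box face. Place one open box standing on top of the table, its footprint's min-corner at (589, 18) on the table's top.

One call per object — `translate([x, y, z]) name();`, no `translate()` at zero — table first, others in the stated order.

table();
translate([269, -534, 0]) stool();
translate([269, 910, 0]) stool();
translate([-503, 188, 0]) stool();
translate([1041, 188, 0]) stool();
translate([589, 18, 695]) open_box();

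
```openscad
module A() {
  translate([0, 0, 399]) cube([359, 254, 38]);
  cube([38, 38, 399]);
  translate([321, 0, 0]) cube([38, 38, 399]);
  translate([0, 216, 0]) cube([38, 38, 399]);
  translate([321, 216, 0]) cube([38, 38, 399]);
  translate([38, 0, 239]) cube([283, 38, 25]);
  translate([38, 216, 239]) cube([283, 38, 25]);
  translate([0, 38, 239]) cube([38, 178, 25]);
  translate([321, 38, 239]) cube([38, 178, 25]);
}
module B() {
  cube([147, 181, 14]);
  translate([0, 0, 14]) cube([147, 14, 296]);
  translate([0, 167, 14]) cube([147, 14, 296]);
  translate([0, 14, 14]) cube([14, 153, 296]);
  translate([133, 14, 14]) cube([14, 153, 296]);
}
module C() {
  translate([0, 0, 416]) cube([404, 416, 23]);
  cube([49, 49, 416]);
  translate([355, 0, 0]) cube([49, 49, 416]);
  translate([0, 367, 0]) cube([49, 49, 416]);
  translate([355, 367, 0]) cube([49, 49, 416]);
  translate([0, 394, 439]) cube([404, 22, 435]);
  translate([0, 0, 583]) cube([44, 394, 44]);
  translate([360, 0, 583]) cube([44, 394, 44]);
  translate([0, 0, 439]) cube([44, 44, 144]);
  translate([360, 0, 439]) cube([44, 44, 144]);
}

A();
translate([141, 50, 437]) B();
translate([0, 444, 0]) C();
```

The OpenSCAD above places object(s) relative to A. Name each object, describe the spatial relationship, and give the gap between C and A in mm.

The chair's nearest face is 190 mm from the stool's +y face.

A is a stool. B is an open box. C is a chair. The open box is on top of the stool. The chair is on the floor beside the stool on its +y side. The gap between the chair and the stool is 190 mm.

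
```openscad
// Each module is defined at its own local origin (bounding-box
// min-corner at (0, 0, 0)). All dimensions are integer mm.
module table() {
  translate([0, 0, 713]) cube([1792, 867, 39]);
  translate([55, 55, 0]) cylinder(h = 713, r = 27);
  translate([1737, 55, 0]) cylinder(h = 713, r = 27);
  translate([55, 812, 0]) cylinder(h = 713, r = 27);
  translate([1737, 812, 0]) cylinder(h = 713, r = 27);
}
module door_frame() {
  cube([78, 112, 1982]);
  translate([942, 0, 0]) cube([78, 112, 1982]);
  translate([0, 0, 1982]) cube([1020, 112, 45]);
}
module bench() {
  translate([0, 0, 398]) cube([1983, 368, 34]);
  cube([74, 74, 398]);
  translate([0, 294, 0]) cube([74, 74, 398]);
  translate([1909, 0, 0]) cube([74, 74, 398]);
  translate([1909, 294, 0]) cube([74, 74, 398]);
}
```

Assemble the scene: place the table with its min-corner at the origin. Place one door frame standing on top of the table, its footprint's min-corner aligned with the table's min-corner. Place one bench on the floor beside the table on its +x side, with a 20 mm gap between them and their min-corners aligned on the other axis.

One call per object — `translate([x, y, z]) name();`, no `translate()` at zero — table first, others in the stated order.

table();
translate([0, 0, 752]) door_frame();
translate([1812, 0, 0]) bench();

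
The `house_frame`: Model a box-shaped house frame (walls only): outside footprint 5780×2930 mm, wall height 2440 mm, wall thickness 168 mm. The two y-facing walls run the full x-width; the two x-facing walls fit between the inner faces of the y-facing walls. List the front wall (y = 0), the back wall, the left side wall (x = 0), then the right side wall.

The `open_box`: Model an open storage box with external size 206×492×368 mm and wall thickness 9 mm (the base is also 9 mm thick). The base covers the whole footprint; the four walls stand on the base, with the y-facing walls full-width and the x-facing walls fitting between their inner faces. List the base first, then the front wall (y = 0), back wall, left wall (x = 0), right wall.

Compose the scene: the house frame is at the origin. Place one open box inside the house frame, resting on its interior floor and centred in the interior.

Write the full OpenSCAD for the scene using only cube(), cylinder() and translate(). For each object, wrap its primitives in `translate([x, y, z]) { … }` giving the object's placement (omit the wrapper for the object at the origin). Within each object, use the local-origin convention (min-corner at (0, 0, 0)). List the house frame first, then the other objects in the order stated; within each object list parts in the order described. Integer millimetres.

cube([5780, 168, 2440]);
translate([0, 2762, 0]) cube([5780, 168, 2440]);
translate([0, 168, 0]) cube([168, 2594, 2440]);
translate([5612, 168, 0]) cube([168, 2594, 2440]);
translate([2787, 1219, 0]) {
  cube([206, 492, 9]);
  translate([0, 0, 9]) cube([206, 9, 359]);
  translate([0, 483, 9]) cube([206, 9, 359]);
  translate([0, 9, 9]) cube([9, 474, 359]);
  translate([197, 9, 9]) cube([9, 474, 359]);
}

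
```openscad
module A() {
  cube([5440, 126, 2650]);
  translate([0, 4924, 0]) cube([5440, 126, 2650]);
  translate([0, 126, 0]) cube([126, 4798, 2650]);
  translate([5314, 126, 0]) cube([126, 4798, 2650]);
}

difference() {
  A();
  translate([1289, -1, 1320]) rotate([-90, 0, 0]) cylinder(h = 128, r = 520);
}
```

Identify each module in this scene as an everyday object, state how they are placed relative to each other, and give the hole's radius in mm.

The subtracted cylinder has r = 520 mm.

A is a house frame. The house frame has a circular hole through its front wall. The hole's radius is 520 mm.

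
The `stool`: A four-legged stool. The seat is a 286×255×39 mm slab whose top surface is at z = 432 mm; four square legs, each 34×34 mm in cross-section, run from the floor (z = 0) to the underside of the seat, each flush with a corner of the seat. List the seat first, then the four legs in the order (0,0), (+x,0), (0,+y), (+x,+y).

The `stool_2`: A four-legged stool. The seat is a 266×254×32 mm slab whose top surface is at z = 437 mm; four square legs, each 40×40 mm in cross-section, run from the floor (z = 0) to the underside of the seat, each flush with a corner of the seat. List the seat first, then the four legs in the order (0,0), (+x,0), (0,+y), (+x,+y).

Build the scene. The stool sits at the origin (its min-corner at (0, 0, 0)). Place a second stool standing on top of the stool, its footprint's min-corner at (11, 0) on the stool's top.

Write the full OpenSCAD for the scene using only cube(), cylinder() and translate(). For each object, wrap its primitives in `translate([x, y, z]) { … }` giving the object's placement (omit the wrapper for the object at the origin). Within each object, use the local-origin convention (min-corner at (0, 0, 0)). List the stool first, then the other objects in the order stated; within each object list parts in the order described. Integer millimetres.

translate([0, 0, 393]) cube([286, 255, 39]);
cube([34, 34, 393]);
translate([252, 0, 0]) cube([34, 34, 393]);
translate([0, 221, 0]) cube([34, 34, 393]);
translate([252, 221, 0]) cube([34, 34, 393]);
translate([11, 0, 432]) {
  translate([0, 0, 405]) cube([266, 254, 32]);
  cube([40, 40, 405]);
  translate([226, 0, 0]) cube([40, 40, 405]);
  translate([0, 214, 0]) cube([40, 40, 405]);
  translate([226, 214, 0]) cube([40, 40, 405]);
}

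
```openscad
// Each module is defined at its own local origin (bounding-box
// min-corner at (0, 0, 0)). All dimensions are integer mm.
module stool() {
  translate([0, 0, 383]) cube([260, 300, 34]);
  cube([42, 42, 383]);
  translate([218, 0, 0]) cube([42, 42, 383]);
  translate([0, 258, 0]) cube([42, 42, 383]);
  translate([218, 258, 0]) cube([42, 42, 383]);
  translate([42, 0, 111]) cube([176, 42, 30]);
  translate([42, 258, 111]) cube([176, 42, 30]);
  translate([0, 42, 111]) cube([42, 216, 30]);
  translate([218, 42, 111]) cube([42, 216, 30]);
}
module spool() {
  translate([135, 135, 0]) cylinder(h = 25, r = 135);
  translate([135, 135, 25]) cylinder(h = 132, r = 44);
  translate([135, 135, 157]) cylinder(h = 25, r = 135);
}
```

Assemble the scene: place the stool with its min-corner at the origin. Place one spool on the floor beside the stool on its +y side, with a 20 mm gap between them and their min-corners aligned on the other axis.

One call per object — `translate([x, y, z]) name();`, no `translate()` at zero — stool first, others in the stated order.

stool();
translate([0, 320, 0]) spool();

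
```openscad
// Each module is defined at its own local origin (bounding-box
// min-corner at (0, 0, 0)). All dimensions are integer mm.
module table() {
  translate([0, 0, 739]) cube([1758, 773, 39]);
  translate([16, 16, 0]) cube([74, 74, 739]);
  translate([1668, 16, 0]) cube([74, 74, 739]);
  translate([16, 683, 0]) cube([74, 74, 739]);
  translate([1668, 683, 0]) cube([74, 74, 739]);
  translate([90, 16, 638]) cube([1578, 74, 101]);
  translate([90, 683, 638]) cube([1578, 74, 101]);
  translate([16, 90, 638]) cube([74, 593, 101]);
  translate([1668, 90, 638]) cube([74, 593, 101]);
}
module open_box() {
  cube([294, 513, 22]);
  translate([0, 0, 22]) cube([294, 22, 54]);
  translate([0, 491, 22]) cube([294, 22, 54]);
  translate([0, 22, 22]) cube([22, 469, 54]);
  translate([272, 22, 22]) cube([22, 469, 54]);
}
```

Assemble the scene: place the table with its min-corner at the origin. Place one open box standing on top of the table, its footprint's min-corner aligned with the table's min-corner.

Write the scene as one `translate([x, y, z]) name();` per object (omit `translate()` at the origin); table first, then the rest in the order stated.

table();
translate([0, 0, 778]) open_box();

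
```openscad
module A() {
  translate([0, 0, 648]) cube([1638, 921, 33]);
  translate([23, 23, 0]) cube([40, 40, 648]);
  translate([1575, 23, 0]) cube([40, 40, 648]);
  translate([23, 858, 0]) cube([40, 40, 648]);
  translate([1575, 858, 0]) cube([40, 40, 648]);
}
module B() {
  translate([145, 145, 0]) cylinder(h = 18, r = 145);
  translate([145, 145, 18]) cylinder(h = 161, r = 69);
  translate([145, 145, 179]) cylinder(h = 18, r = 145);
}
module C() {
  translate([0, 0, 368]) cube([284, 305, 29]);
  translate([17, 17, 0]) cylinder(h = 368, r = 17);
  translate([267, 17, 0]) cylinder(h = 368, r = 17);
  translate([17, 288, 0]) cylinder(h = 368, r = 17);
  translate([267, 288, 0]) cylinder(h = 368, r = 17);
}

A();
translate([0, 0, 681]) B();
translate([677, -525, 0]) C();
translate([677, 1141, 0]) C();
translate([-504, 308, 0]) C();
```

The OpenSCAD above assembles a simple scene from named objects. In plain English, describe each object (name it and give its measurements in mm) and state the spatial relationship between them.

A is a table: top 1638 mm (x) × 921 mm (y), 33 mm thick, upper face at z = 681 mm, on four 40×40 mm square legs, each inset 23 mm from the nearest pair of top edges, running from z = 0 to the bottom of the top.

B is a spool: two coaxial disc flanges of radius 145 mm and thickness 18 mm, joined by a core cylinder of radius 69 mm and height 161 mm. The lower flange rests on z = 0 and the three cylinders share a vertical axis.

C is a four-legged stool. The seat is 284×305 mm, 29 mm thick, top at z = 397 mm. It stands on four round legs, each 34 mm in diameter, from z = 0 to the seat underside, each leg's axis is inset half a diameter from the nearest pair of seat edges (so the leg's bounding box is flush with the corner).

The spool is on top of the table. Three stools sit around the table at the −y, +y, −x sides.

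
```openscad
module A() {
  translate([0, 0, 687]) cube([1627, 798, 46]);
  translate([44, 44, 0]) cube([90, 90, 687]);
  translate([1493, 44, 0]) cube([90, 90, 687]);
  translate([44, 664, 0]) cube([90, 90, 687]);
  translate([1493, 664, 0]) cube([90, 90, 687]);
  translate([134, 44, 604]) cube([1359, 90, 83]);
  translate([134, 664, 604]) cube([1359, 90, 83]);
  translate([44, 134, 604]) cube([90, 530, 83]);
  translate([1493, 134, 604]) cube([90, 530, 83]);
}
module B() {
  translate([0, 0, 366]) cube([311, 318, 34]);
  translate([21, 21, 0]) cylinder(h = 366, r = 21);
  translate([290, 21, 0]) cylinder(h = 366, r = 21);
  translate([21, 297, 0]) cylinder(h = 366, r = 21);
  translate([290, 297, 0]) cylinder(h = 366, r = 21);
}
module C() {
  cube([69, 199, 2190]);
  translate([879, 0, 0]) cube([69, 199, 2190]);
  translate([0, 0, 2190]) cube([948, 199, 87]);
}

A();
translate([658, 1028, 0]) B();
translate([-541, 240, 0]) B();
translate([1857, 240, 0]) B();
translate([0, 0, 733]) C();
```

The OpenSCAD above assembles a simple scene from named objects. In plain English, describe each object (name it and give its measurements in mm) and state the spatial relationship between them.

A is a rectangular dining table. The top is 1627×798×46 mm with its upper surface at z = 733 mm. It stands on four 90×90 mm square legs, each inset 44 mm from the nearest pair of top edges, running from the floor to the underside of the top. Four apron rails, 90 mm thick and 83 mm tall, run between adjacent legs with their top edges flush with the underside of the top and their outer faces flush with the legs' outer faces.

B is a simple wooden stool: a rectangular seat 311 mm (x) by 318 mm (y), 34 mm thick, top face at z = 400 mm, on four round legs, each 42 mm in diameter. The legs rest on z = 0, each leg's axis is inset half a diameter from the nearest pair of seat edges (so the leg's bounding box is flush with the corner).

C is a door frame. The clear opening is 810 mm wide and 2190 mm high. Two 69 mm wide jambs, 199 mm deep, stand either side of the opening from the floor to the top of the opening. A 87 mm thick head sits across the top of both jambs, spanning the full outside width of the frame.

Three stools sit around the table at the +y, −x, +x sides. The door frame is on top of the table.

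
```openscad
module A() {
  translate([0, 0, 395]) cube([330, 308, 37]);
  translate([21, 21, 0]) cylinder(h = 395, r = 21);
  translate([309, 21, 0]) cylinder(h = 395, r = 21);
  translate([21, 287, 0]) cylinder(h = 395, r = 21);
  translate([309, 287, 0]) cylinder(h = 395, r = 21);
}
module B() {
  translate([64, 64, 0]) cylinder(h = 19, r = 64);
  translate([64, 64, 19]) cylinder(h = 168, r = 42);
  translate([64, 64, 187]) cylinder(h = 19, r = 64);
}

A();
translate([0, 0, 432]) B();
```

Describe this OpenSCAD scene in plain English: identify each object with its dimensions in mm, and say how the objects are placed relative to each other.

A is a four-legged stool. The seat is a 330×308×37 mm slab whose top surface is at z = 432 mm; four round legs, each 42 mm in diameter, run from the floor (z = 0) to the underside of the seat, each leg's axis is inset half a diameter from the nearest pair of seat edges (so the leg's bounding box is flush with the corner).

B is a spool: two coaxial disc flanges of radius 64 mm and thickness 19 mm, joined by a core cylinder of radius 42 mm and height 168 mm. The lower flange rests on z = 0 and the three cylinders share a vertical axis.

The spool is on top of the stool.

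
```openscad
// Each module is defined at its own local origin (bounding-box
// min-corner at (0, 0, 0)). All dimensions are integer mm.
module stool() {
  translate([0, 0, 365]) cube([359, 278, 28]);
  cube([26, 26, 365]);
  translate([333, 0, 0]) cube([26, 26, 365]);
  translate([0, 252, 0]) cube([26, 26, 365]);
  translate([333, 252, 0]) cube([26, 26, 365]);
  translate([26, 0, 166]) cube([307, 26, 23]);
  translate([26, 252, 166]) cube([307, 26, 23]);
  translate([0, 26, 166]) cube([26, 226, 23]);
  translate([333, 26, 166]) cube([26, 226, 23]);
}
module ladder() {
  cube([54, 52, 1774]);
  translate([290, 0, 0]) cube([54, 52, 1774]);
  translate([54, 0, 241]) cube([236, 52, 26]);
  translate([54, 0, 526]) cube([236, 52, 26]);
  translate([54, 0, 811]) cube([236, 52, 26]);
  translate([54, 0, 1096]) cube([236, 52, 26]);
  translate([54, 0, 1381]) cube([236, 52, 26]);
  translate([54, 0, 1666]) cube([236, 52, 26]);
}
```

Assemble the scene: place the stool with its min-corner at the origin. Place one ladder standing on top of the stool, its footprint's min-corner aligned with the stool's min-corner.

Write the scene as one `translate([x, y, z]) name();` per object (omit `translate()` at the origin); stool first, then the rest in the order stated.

stool();
translate([0, 0, 393]) ladder();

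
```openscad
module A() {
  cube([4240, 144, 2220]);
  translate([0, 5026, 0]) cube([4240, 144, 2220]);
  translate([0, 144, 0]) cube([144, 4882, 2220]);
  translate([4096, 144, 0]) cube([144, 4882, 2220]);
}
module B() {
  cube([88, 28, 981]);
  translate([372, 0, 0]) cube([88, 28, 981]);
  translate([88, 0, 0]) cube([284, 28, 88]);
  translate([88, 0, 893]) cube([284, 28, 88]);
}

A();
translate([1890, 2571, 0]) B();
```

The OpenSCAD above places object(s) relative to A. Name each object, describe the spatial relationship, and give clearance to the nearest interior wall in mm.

A is a house frame. B is a picture frame. The picture frame sits inside the house frame, centred. The clearance to the nearest interior wall is 1746 mm.

Clearances: x = 1746, y = 2427; minimum 1746 mm.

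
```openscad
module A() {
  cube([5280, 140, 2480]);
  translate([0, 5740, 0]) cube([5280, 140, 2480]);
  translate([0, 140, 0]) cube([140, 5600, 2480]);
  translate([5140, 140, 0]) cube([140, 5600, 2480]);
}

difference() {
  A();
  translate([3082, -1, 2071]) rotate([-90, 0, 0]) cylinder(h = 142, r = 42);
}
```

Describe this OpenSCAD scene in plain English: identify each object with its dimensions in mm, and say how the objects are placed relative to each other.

A is the wall frame of a small rectangular building: four walls, each 2480 mm tall and 140 mm thick, enclosing a footprint 5280 mm (x) by 5880 mm (y) outside-to-outside, with no floor or roof. The front and back walls (the −y and +y sides) span the full width; the two side walls fit between them.

The house frame has a circular hole of radius 42 mm through its front wall, centred at (x = 3082, z = 2071).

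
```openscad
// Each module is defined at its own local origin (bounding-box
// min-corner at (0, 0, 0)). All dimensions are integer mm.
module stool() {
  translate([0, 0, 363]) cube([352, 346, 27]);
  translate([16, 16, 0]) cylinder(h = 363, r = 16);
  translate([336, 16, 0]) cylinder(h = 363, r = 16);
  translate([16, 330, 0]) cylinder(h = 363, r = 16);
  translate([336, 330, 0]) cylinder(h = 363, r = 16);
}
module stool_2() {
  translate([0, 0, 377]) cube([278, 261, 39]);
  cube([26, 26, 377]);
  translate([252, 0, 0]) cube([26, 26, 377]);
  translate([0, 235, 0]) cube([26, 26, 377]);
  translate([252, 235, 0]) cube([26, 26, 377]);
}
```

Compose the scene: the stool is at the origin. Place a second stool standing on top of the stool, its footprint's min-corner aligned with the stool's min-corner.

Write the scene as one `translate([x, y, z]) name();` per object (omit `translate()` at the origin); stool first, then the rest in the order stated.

stool();
translate([0, 0, 390]) stool_2();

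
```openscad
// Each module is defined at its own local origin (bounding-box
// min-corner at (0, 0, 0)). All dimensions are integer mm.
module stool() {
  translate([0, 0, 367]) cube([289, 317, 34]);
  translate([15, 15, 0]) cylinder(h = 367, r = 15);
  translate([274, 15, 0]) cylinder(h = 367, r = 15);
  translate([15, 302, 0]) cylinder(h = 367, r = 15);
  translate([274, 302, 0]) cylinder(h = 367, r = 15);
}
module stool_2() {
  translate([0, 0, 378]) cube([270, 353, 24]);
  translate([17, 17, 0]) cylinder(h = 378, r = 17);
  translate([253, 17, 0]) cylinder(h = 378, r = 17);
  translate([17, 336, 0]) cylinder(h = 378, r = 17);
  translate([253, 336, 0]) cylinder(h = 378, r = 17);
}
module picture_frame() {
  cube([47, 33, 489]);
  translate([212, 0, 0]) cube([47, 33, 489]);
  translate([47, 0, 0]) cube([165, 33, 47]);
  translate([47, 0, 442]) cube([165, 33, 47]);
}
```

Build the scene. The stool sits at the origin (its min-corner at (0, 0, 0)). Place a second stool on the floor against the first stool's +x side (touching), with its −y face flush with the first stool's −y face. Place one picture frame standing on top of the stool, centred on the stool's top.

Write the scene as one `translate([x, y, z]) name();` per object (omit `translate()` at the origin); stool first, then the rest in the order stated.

stool();
translate([289, 0, 0]) stool_2();
translate([15, 142, 401]) picture_frame();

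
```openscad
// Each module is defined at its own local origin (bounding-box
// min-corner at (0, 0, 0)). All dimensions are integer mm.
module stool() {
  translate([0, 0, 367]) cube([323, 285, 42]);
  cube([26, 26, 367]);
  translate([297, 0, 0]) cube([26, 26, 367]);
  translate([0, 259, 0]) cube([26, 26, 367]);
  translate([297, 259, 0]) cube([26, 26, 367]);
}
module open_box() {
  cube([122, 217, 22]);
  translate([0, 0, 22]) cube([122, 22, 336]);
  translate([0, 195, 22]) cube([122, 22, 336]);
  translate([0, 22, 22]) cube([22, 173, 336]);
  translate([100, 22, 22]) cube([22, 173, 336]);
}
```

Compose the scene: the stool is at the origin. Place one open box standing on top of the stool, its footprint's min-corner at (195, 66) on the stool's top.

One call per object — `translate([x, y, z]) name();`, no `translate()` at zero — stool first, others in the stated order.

stool();
translate([195, 66, 409]) open_box();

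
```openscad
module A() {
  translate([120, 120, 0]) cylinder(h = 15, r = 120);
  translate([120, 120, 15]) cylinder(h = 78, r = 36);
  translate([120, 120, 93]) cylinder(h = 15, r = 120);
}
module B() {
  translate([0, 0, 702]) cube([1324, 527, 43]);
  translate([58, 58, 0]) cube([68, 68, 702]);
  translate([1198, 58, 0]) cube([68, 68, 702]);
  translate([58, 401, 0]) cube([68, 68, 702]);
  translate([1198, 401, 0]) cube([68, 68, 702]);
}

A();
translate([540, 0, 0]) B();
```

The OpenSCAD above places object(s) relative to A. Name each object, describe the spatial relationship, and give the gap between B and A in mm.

The table's nearest face is 300 mm from the spool's +x face.

A is a spool. B is a table. The table is on the floor beside the spool on its +x side. The gap between the table and the spool is 300 mm.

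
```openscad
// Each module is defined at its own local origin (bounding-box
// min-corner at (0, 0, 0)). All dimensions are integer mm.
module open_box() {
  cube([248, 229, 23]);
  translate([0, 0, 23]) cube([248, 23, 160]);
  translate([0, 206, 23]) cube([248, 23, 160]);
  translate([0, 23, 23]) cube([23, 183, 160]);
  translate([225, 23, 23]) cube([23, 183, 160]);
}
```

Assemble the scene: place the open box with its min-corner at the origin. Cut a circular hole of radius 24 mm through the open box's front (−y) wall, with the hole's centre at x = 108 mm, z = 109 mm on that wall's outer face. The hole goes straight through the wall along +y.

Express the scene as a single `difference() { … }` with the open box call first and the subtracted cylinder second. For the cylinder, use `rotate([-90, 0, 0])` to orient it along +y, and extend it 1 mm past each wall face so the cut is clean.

difference() {
  open_box();
  translate([108, -1, 109]) rotate([-90, 0, 0]) cylinder(h = 25, r = 24);
}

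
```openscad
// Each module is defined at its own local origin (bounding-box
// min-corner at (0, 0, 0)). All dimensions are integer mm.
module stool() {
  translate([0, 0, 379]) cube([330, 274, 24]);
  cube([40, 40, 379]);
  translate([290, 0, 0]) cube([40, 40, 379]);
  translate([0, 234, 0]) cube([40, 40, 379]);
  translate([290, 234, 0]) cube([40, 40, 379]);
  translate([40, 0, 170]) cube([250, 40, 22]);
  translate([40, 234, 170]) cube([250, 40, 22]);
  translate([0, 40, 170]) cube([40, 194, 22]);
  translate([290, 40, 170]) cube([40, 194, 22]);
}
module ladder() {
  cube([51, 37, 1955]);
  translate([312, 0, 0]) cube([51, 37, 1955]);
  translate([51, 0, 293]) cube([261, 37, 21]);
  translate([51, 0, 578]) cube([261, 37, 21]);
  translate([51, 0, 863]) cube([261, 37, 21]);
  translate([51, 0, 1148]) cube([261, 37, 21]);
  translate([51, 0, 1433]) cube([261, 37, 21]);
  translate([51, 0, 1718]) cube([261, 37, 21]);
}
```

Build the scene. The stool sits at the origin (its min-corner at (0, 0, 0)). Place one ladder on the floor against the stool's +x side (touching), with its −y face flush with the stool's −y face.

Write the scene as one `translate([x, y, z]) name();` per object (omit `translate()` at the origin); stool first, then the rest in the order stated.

stool();
translate([330, 0, 0]) ladder();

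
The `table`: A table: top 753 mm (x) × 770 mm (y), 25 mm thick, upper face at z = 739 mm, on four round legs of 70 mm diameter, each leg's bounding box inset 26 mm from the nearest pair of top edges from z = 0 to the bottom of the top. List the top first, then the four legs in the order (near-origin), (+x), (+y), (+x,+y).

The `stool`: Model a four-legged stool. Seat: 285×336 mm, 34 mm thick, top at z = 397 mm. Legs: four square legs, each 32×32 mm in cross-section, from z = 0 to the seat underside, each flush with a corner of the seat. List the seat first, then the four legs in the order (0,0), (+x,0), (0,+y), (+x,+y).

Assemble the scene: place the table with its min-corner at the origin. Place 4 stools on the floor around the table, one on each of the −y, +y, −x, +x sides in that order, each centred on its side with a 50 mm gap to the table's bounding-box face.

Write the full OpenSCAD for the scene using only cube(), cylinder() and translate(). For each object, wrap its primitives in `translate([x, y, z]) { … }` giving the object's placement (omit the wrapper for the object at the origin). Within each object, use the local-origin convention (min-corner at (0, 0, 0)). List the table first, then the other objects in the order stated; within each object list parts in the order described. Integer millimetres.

translate([0, 0, 714]) cube([753, 770, 25]);
translate([61, 61, 0]) cylinder(h = 714, r = 35);
translate([692, 61, 0]) cylinder(h = 714, r = 35);
translate([61, 709, 0]) cylinder(h = 714, r = 35);
translate([692, 709, 0]) cylinder(h = 714, r = 35);
translate([234, -386, 0]) {
  translate([0, 0, 363]) cube([285, 336, 34]);
  cube([32, 32, 363]);
  translate([253, 0, 0]) cube([32, 32, 363]);
  translate([0, 304, 0]) cube([32, 32, 363]);
  translate([253, 304, 0]) cube([32, 32, 363]);
}
translate([234, 820, 0]) {
  translate([0, 0, 363]) cube([285, 336, 34]);
  cube([32, 32, 363]);
  translate([253, 0, 0]) cube([32, 32, 363]);
  translate([0, 304, 0]) cube([32, 32, 363]);
  translate([253, 304, 0]) cube([32, 32, 363]);
}
translate([-335, 217, 0]) {
  translate([0, 0, 363]) cube([285, 336, 34]);
  cube([32, 32, 363]);
  translate([253, 0, 0]) cube([32, 32, 363]);
  translate([0, 304, 0]) cube([32, 32, 363]);
  translate([253, 304, 0]) cube([32, 32, 363]);
}
translate([803, 217, 0]) {
  translate([0, 0, 363]) cube([285, 336, 34]);
  cube([32, 32, 363]);
  translate([253, 0, 0]) cube([32, 32, 363]);
  translate([0, 304, 0]) cube([32, 32, 363]);
  translate([253, 304, 0]) cube([32, 32, 363]);
}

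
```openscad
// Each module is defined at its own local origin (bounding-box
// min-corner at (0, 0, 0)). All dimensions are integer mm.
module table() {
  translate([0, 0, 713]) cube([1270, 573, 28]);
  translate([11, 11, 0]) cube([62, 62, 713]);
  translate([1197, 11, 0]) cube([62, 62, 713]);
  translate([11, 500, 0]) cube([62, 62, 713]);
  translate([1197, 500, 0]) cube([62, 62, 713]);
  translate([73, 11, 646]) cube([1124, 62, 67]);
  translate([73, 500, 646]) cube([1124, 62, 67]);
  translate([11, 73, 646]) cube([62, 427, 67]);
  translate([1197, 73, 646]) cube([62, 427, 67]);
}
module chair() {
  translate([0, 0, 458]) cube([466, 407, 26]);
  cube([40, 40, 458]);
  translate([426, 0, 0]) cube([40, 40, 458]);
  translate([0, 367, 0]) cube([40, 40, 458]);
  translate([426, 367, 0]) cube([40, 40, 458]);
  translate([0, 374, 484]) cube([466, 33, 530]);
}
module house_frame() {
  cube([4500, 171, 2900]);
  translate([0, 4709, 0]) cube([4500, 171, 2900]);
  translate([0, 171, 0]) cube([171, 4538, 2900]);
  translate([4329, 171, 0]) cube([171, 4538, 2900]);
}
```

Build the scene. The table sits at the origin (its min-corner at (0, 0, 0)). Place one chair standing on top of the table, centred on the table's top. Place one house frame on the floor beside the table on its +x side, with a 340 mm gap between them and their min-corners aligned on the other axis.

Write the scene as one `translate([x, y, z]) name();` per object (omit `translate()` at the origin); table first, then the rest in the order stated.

table();
translate([402, 83, 741]) chair();
translate([1610, 0, 0]) house_frame();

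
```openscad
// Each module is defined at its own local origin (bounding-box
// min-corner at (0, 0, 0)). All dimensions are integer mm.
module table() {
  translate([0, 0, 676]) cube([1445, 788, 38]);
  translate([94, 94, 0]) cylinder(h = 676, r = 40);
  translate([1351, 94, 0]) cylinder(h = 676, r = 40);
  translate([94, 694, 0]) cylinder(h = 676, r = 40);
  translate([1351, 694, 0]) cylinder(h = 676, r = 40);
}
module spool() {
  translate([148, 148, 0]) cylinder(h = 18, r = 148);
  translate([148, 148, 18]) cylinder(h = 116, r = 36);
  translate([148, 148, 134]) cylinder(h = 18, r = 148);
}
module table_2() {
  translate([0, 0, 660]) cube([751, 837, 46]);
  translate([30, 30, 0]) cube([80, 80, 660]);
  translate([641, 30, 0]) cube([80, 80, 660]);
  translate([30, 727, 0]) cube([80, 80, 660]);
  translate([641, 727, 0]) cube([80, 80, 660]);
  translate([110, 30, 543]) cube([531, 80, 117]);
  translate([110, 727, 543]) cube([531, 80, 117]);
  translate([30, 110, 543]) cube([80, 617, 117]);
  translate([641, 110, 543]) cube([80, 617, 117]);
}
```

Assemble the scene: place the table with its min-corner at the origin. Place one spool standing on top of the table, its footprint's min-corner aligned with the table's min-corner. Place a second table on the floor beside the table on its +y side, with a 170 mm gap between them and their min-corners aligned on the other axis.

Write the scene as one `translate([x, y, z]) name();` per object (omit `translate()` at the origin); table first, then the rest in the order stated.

table();
translate([0, 0, 714]) spool();
translate([0, 958, 0]) table_2();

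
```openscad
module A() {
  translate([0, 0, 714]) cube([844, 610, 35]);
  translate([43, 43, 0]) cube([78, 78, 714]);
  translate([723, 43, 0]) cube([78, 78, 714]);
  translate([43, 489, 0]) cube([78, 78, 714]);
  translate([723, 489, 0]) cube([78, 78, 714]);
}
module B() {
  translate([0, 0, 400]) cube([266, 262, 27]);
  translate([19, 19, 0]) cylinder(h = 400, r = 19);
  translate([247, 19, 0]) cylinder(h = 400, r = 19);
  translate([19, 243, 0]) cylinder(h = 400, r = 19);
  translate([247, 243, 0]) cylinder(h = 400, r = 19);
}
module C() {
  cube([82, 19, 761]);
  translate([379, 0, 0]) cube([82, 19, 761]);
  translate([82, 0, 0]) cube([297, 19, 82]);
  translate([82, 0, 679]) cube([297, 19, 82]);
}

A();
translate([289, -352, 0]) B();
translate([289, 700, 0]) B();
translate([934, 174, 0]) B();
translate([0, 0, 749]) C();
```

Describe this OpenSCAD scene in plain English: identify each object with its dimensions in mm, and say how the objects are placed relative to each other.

A is a rectangular dining table. The top is 844×610×35 mm with its upper surface at z = 749 mm. It stands on four 78×78 mm square legs, each inset 43 mm from the nearest pair of top edges, running from the floor to the underside of the top.

B is a simple wooden stool: a rectangular seat 266 mm (x) by 262 mm (y), 27 mm thick, top face at z = 427 mm, on four round legs, each 38 mm in diameter. The legs rest on z = 0, each leg's axis is inset half a diameter from the nearest pair of seat edges (so the leg's bounding box is flush with the corner).

C is a rectangular picture frame lying in the x–z plane (depth along y). The opening is 297 mm wide (x) by 597 mm tall (z), surrounded by a border 82 mm wide on all four sides. The frame is 19 mm deep and is made of two full-height vertical stiles with two horizontal rails fitted between them.

Three stools sit around the table at the −y, +y, +x sides. The picture frame is on top of the table.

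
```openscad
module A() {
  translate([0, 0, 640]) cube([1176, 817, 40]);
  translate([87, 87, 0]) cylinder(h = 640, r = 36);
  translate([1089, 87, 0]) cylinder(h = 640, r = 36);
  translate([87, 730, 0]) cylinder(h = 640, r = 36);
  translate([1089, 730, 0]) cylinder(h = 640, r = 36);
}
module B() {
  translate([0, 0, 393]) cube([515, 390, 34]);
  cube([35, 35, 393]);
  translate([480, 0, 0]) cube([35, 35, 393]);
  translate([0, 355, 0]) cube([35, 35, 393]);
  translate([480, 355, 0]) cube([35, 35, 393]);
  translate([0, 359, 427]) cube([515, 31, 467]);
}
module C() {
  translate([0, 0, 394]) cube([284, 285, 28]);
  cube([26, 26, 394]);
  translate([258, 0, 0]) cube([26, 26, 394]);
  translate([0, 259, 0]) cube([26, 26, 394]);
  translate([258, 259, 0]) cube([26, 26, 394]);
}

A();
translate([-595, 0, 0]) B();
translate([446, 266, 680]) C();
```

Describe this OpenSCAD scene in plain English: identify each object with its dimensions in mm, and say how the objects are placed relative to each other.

A is a table with a 1176×817 mm rectangular top, 40 mm thick, top surface at z = 680 mm, supported by four round legs of 72 mm diameter, each leg's bounding box inset 51 mm from the nearest pair of top edges, running from the floor.

B is a chair. The seat is a 515×390×34 mm slab with its top at z = 427 mm, on four 35×35 mm corner legs (flush with the seat edges, standing on z = 0). A flat backrest 31 mm thick, 467 mm tall, spans the full seat width and rises from the seat top along its +y edge, rear face flush with the rear of the seat.

C is a four-legged stool. The seat is a 284×285×28 mm slab whose top surface is at z = 422 mm; four square legs, each 26×26 mm in cross-section, run from the floor (z = 0) to the underside of the seat, each flush with a corner of the seat.

The chair is on the floor beside the table on its −x side. The stool is on top of the table, centred.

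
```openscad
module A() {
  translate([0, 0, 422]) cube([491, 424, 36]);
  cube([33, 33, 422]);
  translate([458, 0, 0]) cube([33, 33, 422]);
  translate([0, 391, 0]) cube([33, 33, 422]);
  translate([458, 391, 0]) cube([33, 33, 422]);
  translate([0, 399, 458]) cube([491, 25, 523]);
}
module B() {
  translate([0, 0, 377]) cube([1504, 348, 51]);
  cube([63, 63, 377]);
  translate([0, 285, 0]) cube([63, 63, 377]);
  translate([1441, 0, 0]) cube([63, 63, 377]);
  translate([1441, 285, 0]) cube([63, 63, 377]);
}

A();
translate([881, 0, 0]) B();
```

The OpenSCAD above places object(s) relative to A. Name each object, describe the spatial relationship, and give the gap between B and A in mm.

A is a chair. B is a bench. The bench is on the floor beside the chair on its +x side. The gap between the bench and the chair is 390 mm.

The bench's nearest face is 390 mm from the chair's +x face.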